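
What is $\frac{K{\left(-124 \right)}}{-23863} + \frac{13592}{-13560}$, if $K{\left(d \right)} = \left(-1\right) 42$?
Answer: $- \frac{5781721}{5778255} \approx -1.0006$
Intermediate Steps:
$K{\left(d \right)} = -42$
$\frac{K{\left(-124 \right)}}{-23863} + \frac{13592}{-13560} = - \frac{42}{-23863} + \frac{13592}{-13560} = \left(-42\right) \left(- \frac{1}{23863}\right) + 13592 \left(- \frac{1}{13560}\right) = \frac{6}{3409} - \frac{1699}{1695} = - \frac{5781721}{5778255}$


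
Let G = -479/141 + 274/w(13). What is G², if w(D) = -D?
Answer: 2012509321/3359889 ≈ 598.98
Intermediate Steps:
G = -44861/1833 (G = -479/141 + 274/((-1*13)) = -479*1/141 + 274/(-13) = -479/141 + 274*(-1/13) = -479/141 - 274/13 = -44861/1833 ≈ -24.474)
G² = (-44861/1833)² = 2012509321/3359889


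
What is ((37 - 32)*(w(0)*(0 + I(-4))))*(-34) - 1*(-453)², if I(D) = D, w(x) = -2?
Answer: -206569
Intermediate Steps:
((37 - 32)*(w(0)*(0 + I(-4))))*(-34) - 1*(-453)² = ((37 - 32)*(-2*(0 - 4)))*(-34) - 1*(-453)² = (5*(-2*(-4)))*(-34) - 1*205209 = (5*8)*(-34) - 205209 = 40*(-34) - 205209 = -1360 - 205209 = -206569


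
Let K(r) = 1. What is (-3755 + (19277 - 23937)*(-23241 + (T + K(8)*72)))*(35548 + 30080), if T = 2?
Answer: 7084835629020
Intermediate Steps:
(-3755 + (19277 - 23937)*(-23241 + (T + K(8)*72)))*(35548 + 30080) = (-3755 + (19277 - 23937)*(-23241 + (2 + 1*72)))*(35548 + 30080) = (-3755 - 4660*(-23241 + (2 + 72)))*65628 = (-3755 - 4660*(-23241 + 74))*65628 = (-3755 - 4660*(-23167))*65628 = (-3755 + 107958220)*65628 = 107954465*65628 = 7084835629020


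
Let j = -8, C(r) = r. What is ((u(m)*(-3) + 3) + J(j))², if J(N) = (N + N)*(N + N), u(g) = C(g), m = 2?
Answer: 64009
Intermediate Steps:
u(g) = g
J(N) = 4*N² (J(N) = (2*N)*(2*N) = 4*N²)
((u(m)*(-3) + 3) + J(j))² = ((2*(-3) + 3) + 4*(-8)²)² = ((-6 + 3) + 4*64)² = (-3 + 256)² = 253² = 64009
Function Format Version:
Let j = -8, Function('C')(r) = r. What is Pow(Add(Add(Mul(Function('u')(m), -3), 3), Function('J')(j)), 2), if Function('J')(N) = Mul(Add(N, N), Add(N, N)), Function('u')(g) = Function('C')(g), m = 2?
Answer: 64009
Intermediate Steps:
Function('u')(g) = g
Function('J')(N) = Mul(4, Pow(N, 2)) (Function('J')(N) = Mul(Mul(2, N), Mul(2, N)) = Mul(4, Pow(N, 2)))
Pow(Add(Add(Mul(Function('u')(m), -3), 3), Function('J')(j)), 2) = Pow(Add(Add(Mul(2, -3), 3), Mul(4, Pow(-8, 2))), 2) = Pow(Add(Add(-6, 3), Mul(4, 64)), 2) = Pow(Add(-3, 256), 2) = Pow(253, 2) = 64009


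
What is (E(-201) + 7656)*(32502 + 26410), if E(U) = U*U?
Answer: 2831133984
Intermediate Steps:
E(U) = U**2
(E(-201) + 7656)*(32502 + 26410) = ((-201)**2 + 7656)*(32502 + 26410) = (40401 + 7656)*58912 = 48057*58912 = 2831133984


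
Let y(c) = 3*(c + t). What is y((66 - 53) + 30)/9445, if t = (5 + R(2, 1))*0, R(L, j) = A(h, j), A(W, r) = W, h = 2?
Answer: 129/9445 ≈ 0.013658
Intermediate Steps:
R(L, j) = 2
t = 0 (t = (5 + 2)*0 = 7*0 = 0)
y(c) = 3*c (y(c) = 3*(c + 0) = 3*c)
y((66 - 53) + 30)/9445 = (3*((66 - 53) + 30))/9445 = (3*(13 + 30))*(1/9445) = (3*43)*(1/9445) = 129*(1/9445) = 129/9445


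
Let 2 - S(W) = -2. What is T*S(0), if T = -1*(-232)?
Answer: 928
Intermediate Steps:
S(W) = 4 (S(W) = 2 - 1*(-2) = 2 + 2 = 4)
T = 232
T*S(0) = 232*4 = 928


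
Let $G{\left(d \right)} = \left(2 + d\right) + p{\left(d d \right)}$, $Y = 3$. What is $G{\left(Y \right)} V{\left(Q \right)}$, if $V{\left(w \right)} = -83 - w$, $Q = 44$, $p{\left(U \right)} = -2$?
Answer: $-381$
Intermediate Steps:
$G{\left(d \right)} = d$ ($G{\left(d \right)} = \left(2 + d\right) - 2 = d$)
$G{\left(Y \right)} V{\left(Q \right)} = 3 \left(-83 - 44\right) = 3 \left(-127\right) = -381$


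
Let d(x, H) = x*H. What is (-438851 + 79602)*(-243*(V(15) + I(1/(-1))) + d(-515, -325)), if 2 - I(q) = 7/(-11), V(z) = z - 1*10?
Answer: -59462665867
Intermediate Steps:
d(x, H) = H*x
V(z) = -10 + z (V(z) = z - 10 = -10 + z)
I(q) = 29/11 (I(q) = 2 - 7/(-11) = 2 - 7*(-1)/11 = 2 - 1*(-7/11) = 2 + 7/11 = 29/11)
(-438851 + 79602)*(-243*(V(15) + I(1/(-1))) + d(-515, -325)) = (-438851 + 79602)*(-243*((-10 + 15) + 29/11) - 325*(-515)) = -359249*(-243*(5 + 29/11) + 167375) = -359249*(-243*84/11 + 167375) = -359249*(-20412/11 + 167375) = -359249*1820713/11 = -59462665867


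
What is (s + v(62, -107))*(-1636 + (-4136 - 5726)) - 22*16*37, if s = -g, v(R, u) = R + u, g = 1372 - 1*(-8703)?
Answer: 116346736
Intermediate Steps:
g = 10075 (g = 1372 + 8703 = 10075)
s = -10075 (s = -1*10075 = -10075)
(s + v(62, -107))*(-1636 + (-4136 - 5726)) - 22*16*37 = (-10075 + (62 - 107))*(-1636 + (-4136 - 5726)) - 22*16*37 = (-10075 - 45)*(-1636 - 9862) - 352*37 = -10120*(-11498) - 13024 = 116359760 - 13024 = 116346736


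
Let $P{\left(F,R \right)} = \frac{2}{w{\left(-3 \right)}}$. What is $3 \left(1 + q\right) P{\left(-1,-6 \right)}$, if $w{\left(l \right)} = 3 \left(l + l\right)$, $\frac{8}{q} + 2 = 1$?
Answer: $\frac{7}{3} \approx 2.3333$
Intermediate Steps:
$q = -8$ ($q = \frac{8}{-2 + 1} = \frac{8}{-1} = 8 \left(-1\right) = -8$)
$w{\left(l \right)} = 6 l$ ($w{\left(l \right)} = 3 \cdot 2 l = 6 l$)
$P{\left(F,R \right)} = - \frac{1}{9}$ ($P{\left(F,R \right)} = \frac{2}{6 \left(-3\right)} = \frac{2}{-18} = 2 \left(- \frac{1}{18}\right) = - \frac{1}{9}$)
$3 \left(1 + q\right) P{\left(-1,-6 \right)} = 3 \left(1 - 8\right) \left(- \frac{1}{9}\right) = 3 \left(-7\right) \left(- \frac{1}{9}\right) = \left(-21\right) \left(- \frac{1}{9}\right) = \frac{7}{3}$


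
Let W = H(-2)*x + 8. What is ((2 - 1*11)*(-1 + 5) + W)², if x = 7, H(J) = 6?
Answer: 196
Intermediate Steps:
W = 50 (W = 6*7 + 8 = 42 + 8 = 50)
((2 - 1*11)*(-1 + 5) + W)² = ((2 - 1*11)*(-1 + 5) + 50)² = ((2 - 11)*4 + 50)² = (-9*4 + 50)² = (-36 + 50)² = 14² = 196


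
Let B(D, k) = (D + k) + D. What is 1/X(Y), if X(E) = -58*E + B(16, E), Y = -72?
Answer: 1/4136 ≈ 0.00024178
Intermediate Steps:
B(D, k) = k + 2*D
X(E) = 32 - 57*E (X(E) = -58*E + (E + 2*16) = -58*E + (E + 32) = -58*E + (32 + E) = 32 - 57*E)
1/X(Y) = 1/(32 - 57*(-72)) = 1/(32 + 4104) = 1/4136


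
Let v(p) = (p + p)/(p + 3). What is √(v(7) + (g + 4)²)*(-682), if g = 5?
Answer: -1364*√515/5 ≈ -6190.8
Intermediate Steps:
v(p) = 2*p/(3 + p) (v(p) = (2*p)/(3 + p) = 2*p/(3 + p))
√(v(7) + (g + 4)²)*(-682) = √(2*7/(3 + 7) + (5 + 4)²)*(-682) = √(2*7/10 + 9²)*(-682) = √(2*7*(⅒) + 81)*(-682) = √(7/5 + 81)*(-682) = √(412/5)*(-682) = (2*√515/5)*(-682) = -1364*√515/5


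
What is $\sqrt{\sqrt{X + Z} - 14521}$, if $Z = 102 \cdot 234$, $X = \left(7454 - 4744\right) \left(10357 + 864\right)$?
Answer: $\sqrt{-14521 + \sqrt{30432778}} \approx 94.892 i$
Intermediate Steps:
$X = 30408910$ ($X = 2710 \cdot 11221 = 30408910$)
$Z = 23868$
$\sqrt{\sqrt{X + Z} - 14521} = \sqrt{\sqrt{30408910 + 23868} - 14521} = \sqrt{\sqrt{30432778} - 14521} = \sqrt{-14521 + \sqrt{30432778}}$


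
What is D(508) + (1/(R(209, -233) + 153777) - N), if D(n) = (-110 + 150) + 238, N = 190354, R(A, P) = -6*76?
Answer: -29142642395/153321 ≈ -1.9008e+5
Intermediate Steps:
R(A, P) = -456
D(n) = 278 (D(n) = 40 + 238 = 278)
D(508) + (1/(R(209, -233) + 153777) - N) = 278 + (1/(-456 + 153777) - 1*190354) = 278 + (1/153321 - 190354) = 278 - 29185265633/153321 = -29142642395/153321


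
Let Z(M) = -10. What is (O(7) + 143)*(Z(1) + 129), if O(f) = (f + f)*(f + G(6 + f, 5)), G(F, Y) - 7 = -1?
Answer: 38675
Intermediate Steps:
G(F, Y) = 6 (G(F, Y) = 7 - 1 = 6)
O(f) = 2*f*(6 + f) (O(f) = (f + f)*(f + 6) = (2*f)*(6 + f) = 2*f*(6 + f))
(O(7) + 143)*(Z(1) + 129) = (2*7*(6 + 7) + 143)*(-10 + 129) = (2*7*13 + 143)*119 = (182 + 143)*119 = 325*119 = 38675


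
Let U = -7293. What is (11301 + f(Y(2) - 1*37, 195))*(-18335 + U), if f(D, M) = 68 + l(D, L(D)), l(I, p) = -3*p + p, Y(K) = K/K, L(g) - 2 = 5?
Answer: -291005940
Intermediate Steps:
L(g) = 7 (L(g) = 2 + 5 = 7)
Y(K) = 1
l(I, p) = -2*p
f(D, M) = 54 (f(D, M) = 68 - 2*7 = 68 - 14 = 54)
(11301 + f(Y(2) - 1*37, 195))*(-18335 + U) = (11301 + 54)*(-18335 - 7293) = 11355*(-25628) = -291005940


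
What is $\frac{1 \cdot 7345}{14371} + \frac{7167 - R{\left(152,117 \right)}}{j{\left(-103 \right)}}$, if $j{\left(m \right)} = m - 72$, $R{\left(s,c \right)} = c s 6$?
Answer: $\frac{204533086}{359275} \approx 569.29$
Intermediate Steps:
$R{\left(s,c \right)} = 6 c s$
$j{\left(m \right)} = -72 + m$
$\frac{1 \cdot 7345}{14371} + \frac{7167 - R{\left(152,117 \right)}}{j{\left(-103 \right)}} = \frac{1 \cdot 7345}{14371} + \frac{7167 - 6 \cdot 117 \cdot 152}{-72 - 103} = 7345 \cdot \frac{1}{14371} + \frac{7167 - 106704}{-175} = \frac{7345}{14371} + \left(7167 - 106704\right) \left(- \frac{1}{175}\right) = \frac{7345}{14371} - - \frac{99537}{175} = \frac{7345}{14371} + \frac{99537}{175} = \frac{204533086}{359275}$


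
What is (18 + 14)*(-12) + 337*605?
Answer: 203501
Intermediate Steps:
(18 + 14)*(-12) + 337*605 = 32*(-12) + 203885 = -384 + 203885 = 203501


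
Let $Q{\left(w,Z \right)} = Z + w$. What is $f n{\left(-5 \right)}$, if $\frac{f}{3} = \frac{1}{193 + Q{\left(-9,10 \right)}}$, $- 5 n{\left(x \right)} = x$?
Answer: $\frac{3}{194} \approx 0.015464$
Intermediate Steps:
$n{\left(x \right)} = - \frac{x}{5}$
$f = \frac{3}{194}$ ($f = \frac{3}{193 + \left(10 - 9\right)} = \frac{3}{193 + 1} = \frac{3}{194} \approx 0.015464$)
$f n{\left(-5 \right)} = \frac{3 \left(\left(- \frac{1}{5}\right) \left(-5\right)\right)}{194} = \frac{3}{194} \cdot 1 = \frac{3}{194}$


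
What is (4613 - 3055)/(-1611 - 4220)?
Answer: -1558/5831 ≈ -0.26719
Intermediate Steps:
(4613 - 3055)/(-1611 - 4220) = 1558/(-5831) = 1558*(-1/5831) = -1558/5831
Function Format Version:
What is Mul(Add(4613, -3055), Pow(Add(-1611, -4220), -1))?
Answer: Rational(-1558, 5831) ≈ -0.26719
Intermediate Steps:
Mul(Add(4613, -3055), Pow(Add(-1611, -4220), -1)) = Mul(1558, Pow(-5831, -1)) = Mul(1558, Rational(-1, 5831)) = Rational(-1558, 5831)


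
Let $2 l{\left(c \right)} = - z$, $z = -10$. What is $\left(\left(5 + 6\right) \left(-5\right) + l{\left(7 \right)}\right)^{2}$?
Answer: $2500$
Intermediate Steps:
$l{\left(c \right)} = 5$ ($l{\left(c \right)} = \frac{\left(-1\right) \left(-10\right)}{2} = \frac{1}{2} \cdot 10 = 5$)
$\left(\left(5 + 6\right) \left(-5\right) + l{\left(7 \right)}\right)^{2} = \left(\left(5 + 6\right) \left(-5\right) + 5\right)^{2} = \left(11 \left(-5\right) + 5\right)^{2} = \left(-55 + 5\right)^{2} = \left(-50\right)^{2} = 2500$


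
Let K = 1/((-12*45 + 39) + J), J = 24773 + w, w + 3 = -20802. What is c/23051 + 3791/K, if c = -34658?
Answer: 302968409589/23051 ≈ 1.3143e+7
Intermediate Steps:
w = -20805 (w = -3 - 20802 = -20805)
J = 3968 (J = 24773 - 20805 = 3968)
K = 1/3467 (K = 1/((-12*45 + 39) + 3968) = 1/((-540 + 39) + 3968) = 1/(-501 + 3968) = 1/3467 ≈ 0.00028843)
c/23051 + 3791/K = -34658/23051 + 3791/(1/3467) = -34658*1/23051 + 3791*3467 = -34658/23051 + 13143397 = 302968409589/23051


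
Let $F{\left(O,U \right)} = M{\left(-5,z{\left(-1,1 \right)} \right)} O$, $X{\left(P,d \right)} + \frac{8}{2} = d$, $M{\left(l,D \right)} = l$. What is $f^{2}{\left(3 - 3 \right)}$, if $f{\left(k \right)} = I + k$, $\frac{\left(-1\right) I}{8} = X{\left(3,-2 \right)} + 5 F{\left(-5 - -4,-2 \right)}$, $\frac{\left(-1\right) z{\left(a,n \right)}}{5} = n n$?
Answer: $23104$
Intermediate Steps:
$z{\left(a,n \right)} = - 5 n^{2}$ ($z{\left(a,n \right)} = - 5 n n = - 5 n^{2}$)
$X{\left(P,d \right)} = -4 + d$
$F{\left(O,U \right)} = - 5 O$
$I = -152$ ($I = - 8 \left(\left(-4 - 2\right) + 5 \left(- 5 \left(-5 - -4\right)\right)\right) = - 8 \left(-6 + 5 \left(- 5 \left(-5 + 4\right)\right)\right) = - 8 \left(-6 + 5 \left(\left(-5\right) \left(-1\right)\right)\right) = - 8 \left(-6 + 5 \cdot 5\right) = - 8 \left(-6 + 25\right) = \left(-8\right) 19 = -152$)
$f{\left(k \right)} = -152 + k$
$f^{2}{\left(3 - 3 \right)} = \left(-152 + \left(3 - 3\right)\right)^{2} = \left(-152 + 0\right)^{2} = \left(-152\right)^{2} = 23104$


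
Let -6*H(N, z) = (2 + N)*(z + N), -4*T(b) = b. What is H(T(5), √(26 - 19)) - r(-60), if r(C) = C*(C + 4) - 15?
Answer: -107035/32 - √7/8 ≈ -3345.2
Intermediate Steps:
T(b) = -b/4
H(N, z) = -(2 + N)*(N + z)/6 (H(N, z) = -(2 + N)*(z + N)/6 = -(2 + N)*(N + z)/6)
r(C) = -15 + C*(4 + C) (r(C) = C*(4 + C) - 15 = -15 + C*(4 + C))
H(T(5), √(26 - 19)) - r(-60) = (-(-1)*5/12 - √(26 - 19)/3 - (-¼*5)²/6 - (-¼*5)*√(26 - 19)/6) - (-15 + (-60)² + 4*(-60)) = (-⅓*(-5/4) - √7/3 - (-5/4)²/6 - ⅙*(-5/4)*√7) - (-15 + 3600 - 240) = (5/12 - √7/3 - ⅙*25/16 + 5*√7/24) - 1*3345 = (5/12 - √7/3 - 25/96 + 5*√7/24) - 3345 = (5/32 - √7/8) - 3345 = -107035/32 - √7/8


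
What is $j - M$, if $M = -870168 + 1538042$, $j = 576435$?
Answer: $-91439$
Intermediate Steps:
$M = 667874$
$j - M = 576435 - 667874 = -91439$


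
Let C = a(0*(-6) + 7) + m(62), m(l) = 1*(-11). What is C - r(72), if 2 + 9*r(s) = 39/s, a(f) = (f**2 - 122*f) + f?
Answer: -174709/216 ≈ -808.84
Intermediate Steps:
a(f) = f**2 - 121*f
r(s) = -2/9 + 13/(3*s) (r(s) = -2/9 + (39/s)/9 = -2/9 + 13/(3*s))
m(l) = -11
C = -809 (C = (0*(-6) + 7)*(-121 + (0*(-6) + 7)) - 11 = (0 + 7)*(-121 + (0 + 7)) - 11 = 7*(-121 + 7) - 11 = 7*(-114) - 11 = -798 - 11 = -809)
C - r(72) = -809 - (39 - 2*72)/(9*72) = -809 - (39 - 144)/(9*72) = -809 - (-105)/(9*72) = -809 - 1*(-35/216) = -809 + 35/216 = -174709/216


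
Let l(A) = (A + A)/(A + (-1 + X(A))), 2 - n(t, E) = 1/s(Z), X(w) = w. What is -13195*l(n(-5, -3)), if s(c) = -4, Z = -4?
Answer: -16965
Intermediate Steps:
n(t, E) = 9/4 (n(t, E) = 2 - 1/(-4) = 2 - 1*(-¼) = 2 + ¼ = 9/4)
l(A) = 2*A/(-1 + 2*A) (l(A) = (A + A)/(A + (-1 + A)) = (2*A)/(-1 + 2*A) = 2*A/(-1 + 2*A))
-13195*l(n(-5, -3)) = -26390*9/(4*(-1 + 2*(9/4))) = -26390*9/(4*(-1 + 9/2)) = -26390*9/(4*7/2) = -26390*9*2/(4*7) = -13195*9/7 = -16965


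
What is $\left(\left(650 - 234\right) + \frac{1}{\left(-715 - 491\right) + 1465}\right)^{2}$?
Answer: $\frac{11608985025}{67081} \approx 1.7306 \cdot 10^{5}$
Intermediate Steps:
$\left(\left(650 - 234\right) + \frac{1}{\left(-715 - 491\right) + 1465}\right)^{2} = \left(416 + \frac{1}{-1206 + 1465}\right)^{2} = \left(416 + \frac{1}{259}\right)^{2} = \left(\frac{107745}{259}\right)^{2} = \frac{11608985025}{67081}$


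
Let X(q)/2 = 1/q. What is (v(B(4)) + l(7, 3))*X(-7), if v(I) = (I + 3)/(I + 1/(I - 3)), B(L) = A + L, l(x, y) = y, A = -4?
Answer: 12/7 ≈ 1.7143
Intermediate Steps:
B(L) = -4 + L
v(I) = (3 + I)/(I + 1/(-3 + I))
X(q) = 2/q
(v(B(4)) + l(7, 3))*X(-7) = ((-9 + (-4 + 4)**2)/(1 + (-4 + 4)**2 - 3*(-4 + 4)) + 3)*(2/(-7)) = ((-9 + 0**2)/(1 + 0**2 - 3*0) + 3)*(2*(-1/7)) = ((-9 + 0)/(1 + 0 + 0) + 3)*(-2/7) = (-9/1 + 3)*(-2/7) = (1*(-9) + 3)*(-2/7) = (-9 + 3)*(-2/7) = -6*(-2/7) = 12/7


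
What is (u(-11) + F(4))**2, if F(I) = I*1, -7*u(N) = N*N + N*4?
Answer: 49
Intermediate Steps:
u(N) = -4*N/7 - N**2/7 (u(N) = -(N*N + N*4)/7 = -(N**2 + 4*N)/7 = -4*N/7 - N**2/7)
F(I) = I
(u(-11) + F(4))**2 = (-1/7*(-11)*(4 - 11) + 4)**2 = (-1/7*(-11)*(-7) + 4)**2 = (-11 + 4)**2 = (-7)**2 = 49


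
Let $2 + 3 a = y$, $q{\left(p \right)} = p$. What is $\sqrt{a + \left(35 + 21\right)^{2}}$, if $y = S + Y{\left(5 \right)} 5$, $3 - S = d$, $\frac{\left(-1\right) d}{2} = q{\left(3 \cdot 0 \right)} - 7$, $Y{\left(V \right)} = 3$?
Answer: $\frac{\sqrt{28230}}{3} \approx 56.006$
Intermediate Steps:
$d = 14$ ($d = - 2 \left(3 \cdot 0 - 7\right) = - 2 \left(0 - 7\right) = \left(-2\right) \left(-7\right) = 14$)
$S = -11$ ($S = 3 - 14 = -11$)
$y = 4$ ($y = -11 + 3 \cdot 5 = -11 + 15 = 4$)
$a = \frac{2}{3}$ ($a = - \frac{2}{3} + \frac{1}{3} \cdot 4 = - \frac{2}{3} + \frac{4}{3} = \frac{2}{3} \approx 0.66667$)
$\sqrt{a + \left(35 + 21\right)^{2}} = \sqrt{\frac{2}{3} + \left(35 + 21\right)^{2}} = \sqrt{\frac{2}{3} + 56^{2}} = \sqrt{\frac{2}{3} + 3136} = \sqrt{\frac{9410}{3}} = \frac{\sqrt{28230}}{3}$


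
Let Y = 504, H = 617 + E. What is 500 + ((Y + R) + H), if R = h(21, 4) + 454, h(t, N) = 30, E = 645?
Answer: 2750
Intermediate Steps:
H = 1262 (H = 617 + 645 = 1262)
R = 484 (R = 30 + 454 = 484)
500 + ((Y + R) + H) = 500 + ((504 + 484) + 1262) = 500 + (988 + 1262) = 500 + 2250 = 2750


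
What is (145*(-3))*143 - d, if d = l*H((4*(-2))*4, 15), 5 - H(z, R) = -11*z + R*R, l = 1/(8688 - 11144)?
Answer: -38194013/614 ≈ -62205.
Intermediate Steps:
l = -1/2456 (l = 1/(-2456) = -1/2456 ≈ -0.00040717)
H(z, R) = 5 - R² + 11*z (H(z, R) = 5 - (-11*z + R*R) = 5 - (-11*z + R²) = 5 - (R² - 11*z) = 5 + (-R² + 11*z) = 5 - R² + 11*z)
d = 143/614 (d = -(5 - 1*15² + 11*((4*(-2))*4))/2456 = -(5 - 1*225 + 11*(-8*4))/2456 = -(5 - 225 + 11*(-32))/2456 = -(5 - 225 - 352)/2456 = -1/2456*(-572) = 143/614 ≈ 0.23290)
(145*(-3))*143 - d = (145*(-3))*143 - 1*143/614 = -435*143 - 143/614 = -62205 - 143/614 = -38194013/614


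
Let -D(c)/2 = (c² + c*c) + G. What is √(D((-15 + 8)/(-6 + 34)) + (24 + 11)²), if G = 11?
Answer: √4811/2 ≈ 34.681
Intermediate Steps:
D(c) = -22 - 4*c² (D(c) = -2*((c² + c*c) + 11) = -2*((c² + c²) + 11) = -2*(2*c² + 11) = -2*(11 + 2*c²) = -22 - 4*c²)
√(D((-15 + 8)/(-6 + 34)) + (24 + 11)²) = √((-22 - 4*(-15 + 8)²/(-6 + 34)²) + (24 + 11)²) = √((-22 - 4*(-7/28)²) + 35²) = √((-22 - 4*(-7*1/28)²) + 1225) = √((-22 - 4*(-¼)²) + 1225) = √((-22 - 4*1/16) + 1225) = √((-22 - ¼) + 1225) = √(-89/4 + 1225) = √(4811/4) = √4811/2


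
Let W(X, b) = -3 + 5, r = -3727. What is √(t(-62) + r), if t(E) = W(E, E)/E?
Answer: I*√3581678/31 ≈ 61.049*I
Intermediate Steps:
W(X, b) = 2
t(E) = 2/E
√(t(-62) + r) = √(2/(-62) - 3727) = √(2*(-1/62) - 3727) = √(-1/31 - 3727) = √(-115538/31) = I*√3581678/31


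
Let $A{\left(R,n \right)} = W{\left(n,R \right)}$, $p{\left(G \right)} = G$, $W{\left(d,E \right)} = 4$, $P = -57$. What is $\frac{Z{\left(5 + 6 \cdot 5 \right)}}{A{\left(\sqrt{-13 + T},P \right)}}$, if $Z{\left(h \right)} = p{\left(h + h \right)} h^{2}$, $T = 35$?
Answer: $\frac{42875}{2} \approx 21438.0$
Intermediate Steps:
$A{\left(R,n \right)} = 4$
$Z{\left(h \right)} = 2 h^{3}$ ($Z{\left(h \right)} = \left(h + h\right) h^{2} = 2 h h^{2} = 2 h^{3}$)
$\frac{Z{\left(5 + 6 \cdot 5 \right)}}{A{\left(\sqrt{-13 + T},P \right)}} = \frac{2 \left(5 + 6 \cdot 5\right)^{3}}{4} = 2 \left(5 + 30\right)^{3} \cdot \frac{1}{4} = 2 \cdot 35^{3} \cdot \frac{1}{4} = 2 \cdot 42875 \cdot \frac{1}{4} = 85750 \cdot \frac{1}{4} = \frac{42875}{2}$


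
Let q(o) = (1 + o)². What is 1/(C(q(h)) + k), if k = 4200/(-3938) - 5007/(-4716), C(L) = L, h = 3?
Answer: 3095268/49509349 ≈ 0.062519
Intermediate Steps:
k = -14939/3095268 (k = 4200*(-1/3938) - 5007*(-1/4716) = -2100/1969 + 1669/1572 = -14939/3095268 ≈ -0.0048264)
1/(C(q(h)) + k) = 1/((1 + 3)² - 14939/3095268) = 1/(4² - 14939/3095268) = 1/(16 - 14939/3095268) = 1/(49509349/3095268) = 3095268/49509349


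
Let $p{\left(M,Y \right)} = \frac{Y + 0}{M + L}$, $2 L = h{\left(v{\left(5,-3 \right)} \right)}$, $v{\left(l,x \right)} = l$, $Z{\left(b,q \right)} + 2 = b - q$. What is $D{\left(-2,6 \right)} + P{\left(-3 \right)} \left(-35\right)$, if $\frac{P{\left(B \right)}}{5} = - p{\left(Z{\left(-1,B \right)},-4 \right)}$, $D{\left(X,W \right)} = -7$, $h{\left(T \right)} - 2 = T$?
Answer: $-207$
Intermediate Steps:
$Z{\left(b,q \right)} = -2 + b - q$ ($Z{\left(b,q \right)} = -2 + \left(b - q\right) = -2 + b - q$)
$h{\left(T \right)} = 2 + T$
$L = \frac{7}{2}$ ($L = \frac{2 + 5}{2} = \frac{1}{2} \cdot 7 = \frac{7}{2} \approx 3.5$)
$p{\left(M,Y \right)} = \frac{Y}{\frac{7}{2} + M}$ ($p{\left(M,Y \right)} = \frac{Y + 0}{M + \frac{7}{2}} = \frac{Y}{\frac{7}{2} + M}$)
$P{\left(B \right)} = \frac{40}{1 - 2 B}$ ($P{\left(B \right)} = 5 \left(- \frac{2 \left(-4\right)}{7 + 2 \left(-2 - 1 - B\right)}\right) = 5 \left(- \frac{2 \left(-4\right)}{7 + 2 \left(-3 - B\right)}\right) = 5 \left(- \frac{2 \left(-4\right)}{7 - \left(6 + 2 B\right)}\right) = 5 \left(- \frac{2 \left(-4\right)}{1 - 2 B}\right) = 5 \left(- \frac{-8}{1 - 2 B}\right) = 5 \frac{8}{1 - 2 B} = \frac{40}{1 - 2 B}$)
$D{\left(-2,6 \right)} + P{\left(-3 \right)} \left(-35\right) = -7 + - \frac{40}{-1 + 2 \left(-3\right)} \left(-35\right) = -7 + - \frac{40}{-1 - 6} \left(-35\right) = -7 + - \frac{40}{-7} \left(-35\right) = -7 + \left(-40\right) \left(- \frac{1}{7}\right) \left(-35\right) = -7 + \frac{40}{7} \left(-35\right) = -7 - 200 = -207$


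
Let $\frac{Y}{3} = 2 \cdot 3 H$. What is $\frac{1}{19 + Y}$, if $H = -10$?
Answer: $- \frac{1}{161} \approx -0.0062112$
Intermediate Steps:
$Y = -180$ ($Y = 3 \cdot 2 \cdot 3 \left(-10\right) = 3 \cdot 6 \left(-10\right) = 3 \left(-60\right) = -180$)
$\frac{1}{19 + Y} = \frac{1}{19 - 180} = \frac{1}{-161} = - \frac{1}{161}$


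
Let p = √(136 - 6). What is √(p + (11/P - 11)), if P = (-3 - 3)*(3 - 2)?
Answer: √(-462 + 36*√130)/6 ≈ 1.1965*I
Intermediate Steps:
P = -6 (P = -6*1 = -6)
p = √130 ≈ 11.402
√(p + (11/P - 11)) = √(√130 + (11/(-6) - 11)) = √(√130 + (-⅙*11 - 11)) = √(√130 + (-11/6 - 11)) = √(√130 - 77/6) = √(-77/6 + √130)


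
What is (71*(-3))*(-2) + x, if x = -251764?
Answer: -251338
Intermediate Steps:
(71*(-3))*(-2) + x = (71*(-3))*(-2) - 251764 = -213*(-2) - 251764 = 426 - 251764 = -251338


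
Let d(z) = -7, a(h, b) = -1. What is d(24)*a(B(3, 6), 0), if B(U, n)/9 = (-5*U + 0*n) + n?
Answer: 7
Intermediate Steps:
B(U, n) = -45*U + 9*n (B(U, n) = 9*((-5*U + 0*n) + n) = 9*((-5*U + 0) + n) = 9*(-5*U + n) = 9*(n - 5*U) = -45*U + 9*n)
d(24)*a(B(3, 6), 0) = -7*(-1) = 7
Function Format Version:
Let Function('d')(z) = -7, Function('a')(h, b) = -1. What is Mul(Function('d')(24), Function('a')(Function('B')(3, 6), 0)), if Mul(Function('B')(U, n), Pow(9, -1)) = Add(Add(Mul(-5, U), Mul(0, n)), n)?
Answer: 7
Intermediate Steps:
Function('B')(U, n) = Add(Mul(-45, U), Mul(9, n)) (Function('B')(U, n) = Mul(9, Add(Add(Mul(-5, U), Mul(0, n)), n)) = Mul(9, Add(Add(Mul(-5, U), 0), n)) = Mul(9, Add(Mul(-5, U), n)) = Mul(9, Add(n, Mul(-5, U))) = Add(Mul(-45, U), Mul(9, n)))
Mul(Function('d')(24), Function('a')(Function('B')(3, 6), 0)) = Mul(-7, -1) = 7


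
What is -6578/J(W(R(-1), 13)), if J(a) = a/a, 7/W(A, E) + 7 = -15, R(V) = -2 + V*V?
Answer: -6578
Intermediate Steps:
R(V) = -2 + V²
W(A, E) = -7/22 (W(A, E) = 7/(-7 - 15) = 7/(-22) = 7*(-1/22) = -7/22)
J(a) = 1
-6578/J(W(R(-1), 13)) = -6578/1 = -6578*1 = -6578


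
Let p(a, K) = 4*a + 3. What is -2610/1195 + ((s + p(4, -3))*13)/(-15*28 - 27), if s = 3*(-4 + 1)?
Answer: -264404/106833 ≈ -2.4749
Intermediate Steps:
p(a, K) = 3 + 4*a
s = -9 (s = 3*(-3) = -9)
-2610/1195 + ((s + p(4, -3))*13)/(-15*28 - 27) = -2610/1195 + ((-9 + (3 + 4*4))*13)/(-15*28 - 27) = -2610*1/1195 + ((-9 + (3 + 16))*13)/(-420 - 27) = -522/239 + ((-9 + 19)*13)/(-447) = -522/239 + (10*13)*(-1/447) = -522/239 + 130*(-1/447) = -522/239 - 130/447 = -264404/106833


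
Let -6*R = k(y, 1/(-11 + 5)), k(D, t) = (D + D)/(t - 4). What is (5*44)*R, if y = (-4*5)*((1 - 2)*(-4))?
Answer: -1408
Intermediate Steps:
y = -80 (y = -(-20)*(-4) = -20*4 = -80)
k(D, t) = 2*D/(-4 + t) (k(D, t) = (2*D)/(-4 + t) = 2*D/(-4 + t))
R = -32/5 (R = -(-80)/(3*(-4 + 1/(-11 + 5))) = -(-80)/(3*(-4 + 1/(-6))) = -(-80)/(3*(-4 - ⅙)) = -(-80)/(3*(-25/6)) = -(-80)*(-6)/(3*25) = -⅙*192/5 = -32/5 ≈ -6.4000)
(5*44)*R = (5*44)*(-32/5) = 220*(-32/5) = -1408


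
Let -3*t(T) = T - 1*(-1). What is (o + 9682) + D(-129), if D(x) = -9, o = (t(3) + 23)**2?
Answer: 91282/9 ≈ 10142.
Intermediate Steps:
t(T) = -1/3 - T/3 (t(T) = -(T - 1*(-1))/3 = -(T + 1)/3 = -(1 + T)/3 = -1/3 - T/3)
o = 4225/9 (o = ((-1/3 - 1/3*3) + 23)**2 = ((-1/3 - 1) + 23)**2 = (-4/3 + 23)**2 = (65/3)**2 = 4225/9 ≈ 469.44)
(o + 9682) + D(-129) = (4225/9 + 9682) - 9 = 91363/9 - 9 = 91282/9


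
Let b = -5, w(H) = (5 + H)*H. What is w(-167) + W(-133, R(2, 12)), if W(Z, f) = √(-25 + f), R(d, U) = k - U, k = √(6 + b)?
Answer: 27054 + 6*I ≈ 27054.0 + 6.0*I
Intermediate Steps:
w(H) = H*(5 + H)
k = 1 (k = √(6 - 5) = √1 = 1)
R(d, U) = 1 - U
w(-167) + W(-133, R(2, 12)) = -167*(5 - 167) + √(-25 + (1 - 1*12)) = -167*(-162) + √(-25 + (1 - 12)) = 27054 + √(-25 - 11) = 27054 + √(-36) = 27054 + 6*I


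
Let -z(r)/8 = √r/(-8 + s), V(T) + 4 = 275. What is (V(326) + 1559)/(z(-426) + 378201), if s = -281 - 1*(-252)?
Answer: 315831873090/65272093033411 - 180560*I*√426/65272093033411 ≈ 0.0048387 - 5.7095e-8*I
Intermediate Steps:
s = -29 (s = -281 + 252 = -29)
V(T) = 271 (V(T) = -4 + 275 = 271)
z(r) = 8*√r/37 (z(r) = -8*√r/(-8 - 29) = -8*√r/(-37) = -(-8)*√r/37 = 8*√r/37)
(V(326) + 1559)/(z(-426) + 378201) = (271 + 1559)/(8*√(-426)/37 + 378201) = 1830/(8*(I*√426)/37 + 378201) = 1830/(8*I*√426/37 + 378201) = 1830/(378201 + 8*I*√426/37)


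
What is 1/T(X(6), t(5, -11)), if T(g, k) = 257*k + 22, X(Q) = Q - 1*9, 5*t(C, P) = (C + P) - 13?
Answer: -5/4773 ≈ -0.0010476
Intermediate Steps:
t(C, P) = -13/5 + C/5 + P/5 (t(C, P) = ((C + P) - 13)/5 = (-13 + C + P)/5 = -13/5 + C/5 + P/5)
X(Q) = -9 + Q (X(Q) = Q - 9 = -9 + Q)
T(g, k) = 22 + 257*k
1/T(X(6), t(5, -11)) = 1/(22 + 257*(-13/5 + (⅕)*5 + (⅕)*(-11))) = 1/(22 + 257*(-13/5 + 1 - 11/5)) = 1/(22 + 257*(-19/5)) = 1/(22 - 4883/5) = 1/(-4773/5) = -5/4773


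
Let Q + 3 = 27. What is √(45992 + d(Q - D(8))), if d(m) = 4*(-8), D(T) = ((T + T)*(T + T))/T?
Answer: 2*√11490 ≈ 214.38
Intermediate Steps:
Q = 24 (Q = -3 + 27 = 24)
D(T) = 4*T (D(T) = ((2*T)*(2*T))/T = (4*T²)/T = 4*T)
d(m) = -32
√(45992 + d(Q - D(8))) = √(45992 - 32) = √45960 = 2*√11490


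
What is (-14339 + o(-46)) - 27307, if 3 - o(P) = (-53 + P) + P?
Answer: -41498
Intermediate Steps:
o(P) = 56 - 2*P (o(P) = 3 - ((-53 + P) + P) = 3 - (-53 + 2*P) = 3 + (53 - 2*P) = 56 - 2*P)
(-14339 + o(-46)) - 27307 = (-14339 + (56 - 2*(-46))) - 27307 = (-14339 + (56 + 92)) - 27307 = (-14339 + 148) - 27307 = -14191 - 27307 = -41498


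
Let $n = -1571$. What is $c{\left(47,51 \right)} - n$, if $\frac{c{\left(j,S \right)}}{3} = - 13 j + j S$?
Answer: $6929$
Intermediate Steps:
$c{\left(j,S \right)} = - 39 j + 3 S j$ ($c{\left(j,S \right)} = 3 \left(- 13 j + j S\right) = 3 \left(- 13 j + S j\right) = - 39 j + 3 S j$)
$c{\left(47,51 \right)} - n = 3 \cdot 47 \left(-13 + 51\right) - -1571 = 3 \cdot 47 \cdot 38 + 1571 = 5358 + 1571 = 6929$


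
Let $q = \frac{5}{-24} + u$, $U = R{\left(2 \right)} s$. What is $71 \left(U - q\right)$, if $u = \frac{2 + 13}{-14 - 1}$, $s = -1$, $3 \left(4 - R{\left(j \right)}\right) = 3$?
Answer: $- \frac{3053}{24} \approx -127.21$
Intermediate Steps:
$R{\left(j \right)} = 3$ ($R{\left(j \right)} = 4 - 1 = 3$)
$u = -1$ ($u = \frac{15}{-15} = 15 \left(- \frac{1}{15}\right) = -1$)
$U = -3$ ($U = 3 \left(-1\right) = -3$)
$q = - \frac{29}{24}$ ($q = \frac{5}{-24} - 1 = 5 \left(- \frac{1}{24}\right) - 1 = - \frac{5}{24} - 1 = - \frac{29}{24} \approx -1.2083$)
$71 \left(U - q\right) = 71 \left(-3 - - \frac{29}{24}\right) = 71 \left(-3 + \frac{29}{24}\right) = 71 \left(- \frac{43}{24}\right) = - \frac{3053}{24}$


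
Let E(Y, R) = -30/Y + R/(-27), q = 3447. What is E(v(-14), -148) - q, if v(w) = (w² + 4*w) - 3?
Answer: -12730987/3699 ≈ -3441.7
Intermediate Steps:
v(w) = -3 + w² + 4*w
E(Y, R) = -30/Y - R/27 (E(Y, R) = -30/Y + R*(-1/27) = -30/Y - R/27)
E(v(-14), -148) - q = (-30/(-3 + (-14)² + 4*(-14)) - 1/27*(-148)) - 1*3447 = (-30/(-3 + 196 - 56) + 148/27) - 3447 = (-30/137 + 148/27) - 3447 = 19466/3699 - 3447 = -12730987/3699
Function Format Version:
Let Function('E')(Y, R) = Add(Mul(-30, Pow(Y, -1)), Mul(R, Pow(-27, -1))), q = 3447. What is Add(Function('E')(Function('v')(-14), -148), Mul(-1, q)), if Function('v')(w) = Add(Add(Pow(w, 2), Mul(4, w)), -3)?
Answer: Rational(-12730987, 3699) ≈ -3441.7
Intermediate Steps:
Function('v')(w) = Add(-3, Pow(w, 2), Mul(4, w))
Function('E')(Y, R) = Add(Mul(-30, Pow(Y, -1)), Mul(Rational(-1, 27), R)) (Function('E')(Y, R) = Add(Mul(-30, Pow(Y, -1)), Mul(R, Rational(-1, 27))) = Add(Mul(-30, Pow(Y, -1)), Mul(Rational(-1, 27), R)))
Add(Function('E')(Function('v')(-14), -148), Mul(-1, q)) = Add(Add(Mul(-30, Pow(Add(-3, Pow(-14, 2), Mul(4, -14)), -1)), Mul(Rational(-1, 27), -148)), Mul(-1, 3447)) = Add(Add(Mul(-30, Pow(Add(-3, 196, -56), -1)), Rational(148, 27)), -3447) = Add(Add(Mul(-30, Pow(137, -1)), Rational(148, 27)), -3447) = Add(Add(Mul(-30, Rational(1, 137)), Rational(148, 27)), -3447) = Add(Add(Rational(-30, 137), Rational(148, 27)), -3447) = Add(Rational(19466, 3699), -3447) = Rational(-12730987, 3699)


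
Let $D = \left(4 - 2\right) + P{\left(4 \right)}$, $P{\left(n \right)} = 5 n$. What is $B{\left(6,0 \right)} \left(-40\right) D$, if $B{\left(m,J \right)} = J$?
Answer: $0$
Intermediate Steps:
$D = 22$ ($D = \left(4 - 2\right) + 5 \cdot 4 = 2 + 20 = 22$)
$B{\left(6,0 \right)} \left(-40\right) D = 0 \left(-40\right) 22 = 0 \cdot 22 = 0$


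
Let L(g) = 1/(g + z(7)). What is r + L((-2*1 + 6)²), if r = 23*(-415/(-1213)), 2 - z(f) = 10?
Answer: 77573/9704 ≈ 7.9939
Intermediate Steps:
z(f) = -8 (z(f) = 2 - 1*10 = 2 - 10 = -8)
L(g) = 1/(-8 + g) (L(g) = 1/(g - 8) = 1/(-8 + g))
r = 9545/1213 (r = 23*(-415*(-1/1213)) = 23*(415/1213) = 9545/1213 ≈ 7.8689)
r + L((-2*1 + 6)²) = 9545/1213 + 1/(-8 + (-2*1 + 6)²) = 9545/1213 + 1/(-8 + (-2 + 6)²) = 9545/1213 + 1/(-8 + 4²) = 9545/1213 + 1/(-8 + 16) = 9545/1213 + 1/8 = 9545/1213 + ⅛ = 77573/9704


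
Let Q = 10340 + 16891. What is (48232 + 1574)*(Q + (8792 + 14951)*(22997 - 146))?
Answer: 27023665966344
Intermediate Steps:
Q = 27231
(48232 + 1574)*(Q + (8792 + 14951)*(22997 - 146)) = (48232 + 1574)*(27231 + (8792 + 14951)*(22997 - 146)) = 49806*(27231 + 23743*22851) = 49806*(27231 + 542551293) = 49806*542578524 = 27023665966344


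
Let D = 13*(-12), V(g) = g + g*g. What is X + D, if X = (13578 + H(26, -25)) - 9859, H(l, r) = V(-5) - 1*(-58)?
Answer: 3641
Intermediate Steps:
V(g) = g + g²
D = -156
H(l, r) = 78 (H(l, r) = -5*(1 - 5) - 1*(-58) = -5*(-4) + 58 = 20 + 58 = 78)
X = 3797 (X = (13578 + 78) - 9859 = 13656 - 9859 = 3797)
X + D = 3797 - 156 = 3641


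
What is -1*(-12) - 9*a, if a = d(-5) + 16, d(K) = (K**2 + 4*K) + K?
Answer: -132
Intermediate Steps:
d(K) = K**2 + 5*K
a = 16 (a = -5*(5 - 5) + 16 = -5*0 + 16 = 0 + 16 = 16)
-1*(-12) - 9*a = -1*(-12) - 9*16 = 12 - 144 = -132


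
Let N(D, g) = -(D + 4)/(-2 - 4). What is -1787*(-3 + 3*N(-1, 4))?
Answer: 5361/2 ≈ 2680.5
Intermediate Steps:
N(D, g) = ⅔ + D/6 (N(D, g) = -(4 + D)/(-6) = -(4 + D)*(-1)/6 = -(-⅔ - D/6) = ⅔ + D/6)
-1787*(-3 + 3*N(-1, 4)) = -1787*(-3 + 3*(⅔ + (⅙)*(-1))) = -1787*(-3 + 3*(⅔ - ⅙)) = -1787*(-3 + 3*(½)) = -1787*(-3 + 3/2) = -1787*(-3/2) = 5361/2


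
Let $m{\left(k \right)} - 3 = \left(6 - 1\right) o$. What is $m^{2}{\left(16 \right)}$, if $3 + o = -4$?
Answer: $1024$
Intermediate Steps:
$o = -7$ ($o = -3 - 4 = -7$)
$m{\left(k \right)} = -32$ ($m{\left(k \right)} = 3 + \left(6 - 1\right) \left(-7\right) = 3 + 5 \left(-7\right) = 3 - 35 = -32$)
$m^{2}{\left(16 \right)} = \left(-32\right)^{2} = 1024$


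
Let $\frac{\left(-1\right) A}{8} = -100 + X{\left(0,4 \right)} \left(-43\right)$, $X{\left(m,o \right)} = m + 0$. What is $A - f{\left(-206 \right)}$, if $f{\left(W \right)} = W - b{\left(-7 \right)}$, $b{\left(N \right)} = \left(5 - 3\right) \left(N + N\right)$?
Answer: $978$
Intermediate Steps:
$b{\left(N \right)} = 4 N$ ($b{\left(N \right)} = 2 \cdot 2 N = 4 N$)
$X{\left(m,o \right)} = m$
$f{\left(W \right)} = 28 + W$ ($f{\left(W \right)} = W - 4 \left(-7\right) = W - -28 = W + 28 = 28 + W$)
$A = 800$ ($A = - 8 \left(-100 + 0 \left(-43\right)\right) = - 8 \left(-100 + 0\right) = \left(-8\right) \left(-100\right) = 800$)
$A - f{\left(-206 \right)} = 800 - \left(28 - 206\right) = 800 - -178 = 800 + 178 = 978$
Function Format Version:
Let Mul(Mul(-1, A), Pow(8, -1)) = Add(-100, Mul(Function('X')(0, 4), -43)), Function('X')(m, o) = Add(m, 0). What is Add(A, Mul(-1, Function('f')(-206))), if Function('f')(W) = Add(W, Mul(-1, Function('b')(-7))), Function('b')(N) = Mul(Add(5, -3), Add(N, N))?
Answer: 978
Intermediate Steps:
Function('b')(N) = Mul(4, N) (Function('b')(N) = Mul(2, Mul(2, N)) = Mul(4, N))
Function('X')(m, o) = m
Function('f')(W) = Add(28, W) (Function('f')(W) = Add(W, Mul(-1, Mul(4, -7))) = Add(W, Mul(-1, -28)) = Add(W, 28) = Add(28, W))
A = 800 (A = Mul(-8, Add(-100, Mul(0, -43))) = Mul(-8, Add(-100, 0)) = Mul(-8, -100) = 800)
Add(A, Mul(-1, Function('f')(-206))) = Add(800, Mul(-1, Add(28, -206))) = Add(800, Mul(-1, -178)) = Add(800, 178) = 978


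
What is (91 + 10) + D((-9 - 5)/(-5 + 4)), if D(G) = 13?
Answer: 114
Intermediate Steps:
(91 + 10) + D((-9 - 5)/(-5 + 4)) = (91 + 10) + 13 = 101 + 13 = 114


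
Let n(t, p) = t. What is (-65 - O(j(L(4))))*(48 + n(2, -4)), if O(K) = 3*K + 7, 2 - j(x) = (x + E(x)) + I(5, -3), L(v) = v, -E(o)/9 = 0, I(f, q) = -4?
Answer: -3900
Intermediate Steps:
E(o) = 0 (E(o) = -9*0 = 0)
j(x) = 6 - x (j(x) = 2 - ((x + 0) - 4) = 2 - (x - 4) = 2 - (-4 + x) = 2 + (4 - x) = 6 - x)
O(K) = 7 + 3*K
(-65 - O(j(L(4))))*(48 + n(2, -4)) = (-65 - (7 + 3*(6 - 1*4)))*(48 + 2) = (-65 - (7 + 3*(6 - 4)))*50 = (-65 - (7 + 3*2))*50 = (-65 - (7 + 6))*50 = (-65 - 1*13)*50 = (-65 - 13)*50 = -78*50 = -3900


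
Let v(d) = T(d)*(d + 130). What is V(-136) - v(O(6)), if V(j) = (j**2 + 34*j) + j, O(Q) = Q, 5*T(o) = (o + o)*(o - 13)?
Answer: 80104/5 ≈ 16021.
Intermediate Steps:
T(o) = 2*o*(-13 + o)/5 (T(o) = ((o + o)*(o - 13))/5 = ((2*o)*(-13 + o))/5 = (2*o*(-13 + o))/5 = 2*o*(-13 + o)/5)
v(d) = 2*d*(-13 + d)*(130 + d)/5 (v(d) = (2*d*(-13 + d)/5)*(d + 130) = (2*d*(-13 + d)/5)*(130 + d) = 2*d*(-13 + d)*(130 + d)/5)
V(j) = j**2 + 35*j
V(-136) - v(O(6)) = -136*(35 - 136) - 2*6*(-13 + 6)*(130 + 6)/5 = -136*(-101) - 2*6*(-7)*136/5 = 13736 - 1*(-11424/5) = 13736 + 11424/5 = 80104/5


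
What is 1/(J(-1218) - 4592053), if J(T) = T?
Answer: -1/4593271 ≈ -2.1771e-7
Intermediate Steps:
1/(J(-1218) - 4592053) = 1/(-1218 - 4592053) = 1/(-4593271) = -1/4593271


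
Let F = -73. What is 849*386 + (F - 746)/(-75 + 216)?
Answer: 15402285/47 ≈ 3.2771e+5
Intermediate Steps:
849*386 + (F - 746)/(-75 + 216) = 849*386 + (-73 - 746)/(-75 + 216) = 327714 - 819/141 = 327714 - 819*1/141 = 327714 - 273/47 = 15402285/47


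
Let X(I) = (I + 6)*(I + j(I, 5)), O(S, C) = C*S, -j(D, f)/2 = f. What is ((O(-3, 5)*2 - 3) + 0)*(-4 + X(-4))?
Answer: 1056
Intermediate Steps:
j(D, f) = -2*f
X(I) = (-10 + I)*(6 + I) (X(I) = (I + 6)*(I - 2*5) = (6 + I)*(I - 10) = (6 + I)*(-10 + I) = (-10 + I)*(6 + I))
((O(-3, 5)*2 - 3) + 0)*(-4 + X(-4)) = (((5*(-3))*2 - 3) + 0)*(-4 + (-60 + (-4)² - 4*(-4))) = ((-15*2 - 3) + 0)*(-4 + (-60 + 16 + 16)) = ((-30 - 3) + 0)*(-4 - 28) = (-33 + 0)*(-32) = -33*(-32) = 1056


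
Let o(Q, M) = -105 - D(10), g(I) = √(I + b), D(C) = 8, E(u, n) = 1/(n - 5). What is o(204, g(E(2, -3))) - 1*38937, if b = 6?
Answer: -39050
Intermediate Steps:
E(u, n) = 1/(-5 + n)
g(I) = √(6 + I) (g(I) = √(I + 6) = √(6 + I))
o(Q, M) = -113 (o(Q, M) = -105 - 1*8 = -105 - 8 = -113)
o(204, g(E(2, -3))) - 1*38937 = -113 - 1*38937 = -113 - 38937 = -39050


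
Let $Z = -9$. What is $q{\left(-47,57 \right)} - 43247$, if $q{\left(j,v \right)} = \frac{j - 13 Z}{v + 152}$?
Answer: $- \frac{9038553}{209} \approx -43247.0$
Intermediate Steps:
$q{\left(j,v \right)} = \frac{117 + j}{152 + v}$ ($q{\left(j,v \right)} = \frac{j - -117}{v + 152} = \frac{j + 117}{152 + v} = \frac{117 + j}{152 + v}$)
$q{\left(-47,57 \right)} - 43247 = \frac{117 - 47}{152 + 57} - 43247 = \frac{1}{209} \cdot 70 - 43247 = \frac{70}{209} - 43247 = - \frac{9038553}{209}$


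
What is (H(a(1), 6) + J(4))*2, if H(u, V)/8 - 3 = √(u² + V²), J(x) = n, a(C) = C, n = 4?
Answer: 56 + 16*√37 ≈ 153.32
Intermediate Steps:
J(x) = 4
H(u, V) = 24 + 8*√(V² + u²) (H(u, V) = 24 + 8*√(u² + V²) = 24 + 8*√(V² + u²))
(H(a(1), 6) + J(4))*2 = ((24 + 8*√(6² + 1²)) + 4)*2 = ((24 + 8*√(36 + 1)) + 4)*2 = ((24 + 8*√37) + 4)*2 = (28 + 8*√37)*2 = 56 + 16*√37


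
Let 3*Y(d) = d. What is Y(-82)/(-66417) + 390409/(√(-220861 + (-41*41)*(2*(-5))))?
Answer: 82/199251 - 390409*I*√204051/204051 ≈ 0.00041154 - 864.27*I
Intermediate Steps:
Y(d) = d/3
Y(-82)/(-66417) + 390409/(√(-220861 + (-41*41)*(2*(-5)))) = ((⅓)*(-82))/(-66417) + 390409/(√(-220861 + (-41*41)*(2*(-5)))) = -82/3*(-1/66417) + 390409/(√(-220861 - 1681*(-10))) = 82/199251 + 390409/(√(-220861 + 16810)) = 82/199251 + 390409/(√(-204051)) = 82/199251 + 390409/((I*√204051)) = 82/199251 + 390409*(-I*√204051/204051) = 82/199251 - 390409*I*√204051/204051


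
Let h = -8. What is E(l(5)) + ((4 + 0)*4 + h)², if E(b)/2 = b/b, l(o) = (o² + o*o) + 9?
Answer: 66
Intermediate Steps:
l(o) = 9 + 2*o² (l(o) = (o² + o²) + 9 = 2*o² + 9 = 9 + 2*o²)
E(b) = 2 (E(b) = 2*(b/b) = 2*1 = 2)
E(l(5)) + ((4 + 0)*4 + h)² = 2 + ((4 + 0)*4 - 8)² = 2 + (4*4 - 8)² = 2 + (16 - 8)² = 2 + 8² = 2 + 64 = 66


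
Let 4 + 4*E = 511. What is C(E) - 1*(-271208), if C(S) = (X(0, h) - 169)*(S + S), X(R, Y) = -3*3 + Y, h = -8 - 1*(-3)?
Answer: 449635/2 ≈ 2.2482e+5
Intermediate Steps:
E = 507/4 (E = -1 + (1/4)*511 = -1 + 511/4 = 507/4 ≈ 126.75)
h = -5 (h = -8 + 3 = -5)
X(R, Y) = -9 + Y
C(S) = -366*S (C(S) = ((-9 - 5) - 169)*(S + S) = (-14 - 169)*(2*S) = -366*S)
C(E) - 1*(-271208) = -366*507/4 - 1*(-271208) = -92781/2 + 271208 = 449635/2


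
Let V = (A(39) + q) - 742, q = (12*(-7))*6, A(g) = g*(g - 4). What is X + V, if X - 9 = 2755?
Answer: 2883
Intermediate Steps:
A(g) = g*(-4 + g)
X = 2764 (X = 9 + 2755 = 2764)
q = -504 (q = -84*6 = -504)
V = 119 (V = (39*(-4 + 39) - 504) - 742 = (39*35 - 504) - 742 = (1365 - 504) - 742 = 861 - 742 = 119)
X + V = 2764 + 119 = 2883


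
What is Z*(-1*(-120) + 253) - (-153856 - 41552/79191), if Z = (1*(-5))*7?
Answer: 1592887649/11313 ≈ 1.4080e+5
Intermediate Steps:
Z = -35 (Z = -5*7 = -35)
Z*(-1*(-120) + 253) - (-153856 - 41552/79191) = -35*(-1*(-120) + 253) - (-153856 - 41552/79191) = -35*(120 + 253) - (-153856 - 41552*1/79191) = -35*373 - (-153856 - 5936/11313) = -13055 - 1*(-1740578864/11313) = -13055 + 1740578864/11313 = 1592887649/11313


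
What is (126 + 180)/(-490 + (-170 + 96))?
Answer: -51/94 ≈ -0.54255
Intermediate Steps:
(126 + 180)/(-490 + (-170 + 96)) = 306/(-490 - 74) = 306/(-564) = 306*(-1/564) = -51/94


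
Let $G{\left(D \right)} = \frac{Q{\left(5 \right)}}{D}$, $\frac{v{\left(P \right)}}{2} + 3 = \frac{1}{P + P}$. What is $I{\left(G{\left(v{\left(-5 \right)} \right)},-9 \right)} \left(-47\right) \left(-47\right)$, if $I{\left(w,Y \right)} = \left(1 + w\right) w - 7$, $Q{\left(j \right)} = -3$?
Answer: $- \frac{13335733}{961} \approx -13877.0$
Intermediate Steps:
$v{\left(P \right)} = -6 + \frac{1}{P}$ ($v{\left(P \right)} = -6 + \frac{2}{P + P} = -6 + \frac{2}{2 P} = -6 + 2 \frac{1}{2 P} = -6 + \frac{1}{P}$)
$G{\left(D \right)} = - \frac{3}{D}$
$I{\left(w,Y \right)} = -7 + w \left(1 + w\right)$ ($I{\left(w,Y \right)} = w \left(1 + w\right) - 7 = -7 + w \left(1 + w\right)$)
$I{\left(G{\left(v{\left(-5 \right)} \right)},-9 \right)} \left(-47\right) \left(-47\right) = \left(-7 - \frac{3}{-6 + \frac{1}{-5}} + \left(- \frac{3}{-6 + \frac{1}{-5}}\right)^{2}\right) \left(-47\right) \left(-47\right) = \left(-7 - \frac{3}{-6 - \frac{1}{5}} + \left(- \frac{3}{-6 - \frac{1}{5}}\right)^{2}\right) \left(-47\right) \left(-47\right) = \left(-7 - \frac{3}{- \frac{31}{5}} + \left(- \frac{3}{- \frac{31}{5}}\right)^{2}\right) \left(-47\right) \left(-47\right) = \left(-7 - - \frac{15}{31} + \left(\left(-3\right) \left(- \frac{5}{31}\right)\right)^{2}\right) \left(-47\right) \left(-47\right) = \left(-7 + \frac{15}{31} + \left(\frac{15}{31}\right)^{2}\right) \left(-47\right) \left(-47\right) = \left(-7 + \frac{15}{31} + \frac{225}{961}\right) \left(-47\right) \left(-47\right) = \left(- \frac{6037}{961}\right) \left(-47\right) \left(-47\right) = \frac{283739}{961} \left(-47\right) = - \frac{13335733}{961}$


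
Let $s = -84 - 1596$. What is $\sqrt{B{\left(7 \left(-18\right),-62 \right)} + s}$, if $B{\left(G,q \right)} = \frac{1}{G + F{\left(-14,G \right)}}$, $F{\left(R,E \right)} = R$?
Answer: $\frac{i \sqrt{8232035}}{70} \approx 40.988 i$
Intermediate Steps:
$B{\left(G,q \right)} = \frac{1}{-14 + G}$ ($B{\left(G,q \right)} = \frac{1}{G - 14} = \frac{1}{-14 + G}$)
$s = -1680$ ($s = -84 - 1596 = -1680$)
$\sqrt{B{\left(7 \left(-18\right),-62 \right)} + s} = \sqrt{\frac{1}{-14 + 7 \left(-18\right)} - 1680} = \sqrt{\frac{1}{-14 - 126} - 1680} = \sqrt{\frac{1}{-140} - 1680} = \sqrt{- \frac{1}{140} - 1680} = \sqrt{- \frac{235201}{140}} = \frac{i \sqrt{8232035}}{70}$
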